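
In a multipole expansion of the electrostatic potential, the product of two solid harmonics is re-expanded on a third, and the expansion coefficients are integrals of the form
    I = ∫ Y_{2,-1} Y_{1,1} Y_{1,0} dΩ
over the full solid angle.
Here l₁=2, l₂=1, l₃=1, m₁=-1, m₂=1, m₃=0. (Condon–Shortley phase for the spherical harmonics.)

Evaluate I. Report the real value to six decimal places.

m-sum 0 ✓  L=4 even ✓  1≤1≤3 ✓
Π(2lᵢ+1) = 5×3×3 = 45
triangle coeff Δ(2,1,1) = 1/30
Σ_t [1,1]: t=1:−1/1 = -1/1
(3j)²=2/15 [(2 1 1; 0 0 0)], sign=+1
Σ_t [2,2]: t=2:+1/2 = 1/2
(3j)²=1/10 [(2 1 1; -1 1 0)], sign=-1
⇒ 4πI² = 3/5
I = (-1)√(3/5/(4π)) = -0.21850969

-0.218510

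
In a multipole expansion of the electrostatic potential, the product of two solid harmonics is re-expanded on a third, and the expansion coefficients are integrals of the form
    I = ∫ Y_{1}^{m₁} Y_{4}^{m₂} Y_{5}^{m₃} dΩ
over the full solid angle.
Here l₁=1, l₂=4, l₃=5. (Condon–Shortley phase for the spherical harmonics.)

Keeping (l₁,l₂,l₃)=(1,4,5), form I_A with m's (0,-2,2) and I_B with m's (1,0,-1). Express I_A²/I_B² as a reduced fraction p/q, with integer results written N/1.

Shared (l₁,l₂,l₃)=(1,4,5): N and (l;000)² cancel in I_A²/I_B².
A: Δ = 0!·2!·8!/11! = 1/495; Racah Σ t=0..0: t=0:+1/1440 = 1/1440; ⇒ 3j(1 4 5; 0 -2 2)² = 7/165, sgn -1
B: Δ = 0!·2!·8!/11! = 1/495; Racah Σ t=0..0: t=0:+1/1152 = 1/1152; ⇒ 3j(1 4 5; 1 0 -1)² = 1/33, sgn +1
I_A²/I_B² = (7/165)/(1/33) = 7/5

7/5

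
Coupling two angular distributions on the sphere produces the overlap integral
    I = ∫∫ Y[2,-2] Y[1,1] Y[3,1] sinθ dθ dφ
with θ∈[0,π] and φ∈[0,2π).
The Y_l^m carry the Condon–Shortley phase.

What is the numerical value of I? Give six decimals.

Checks pass: Σm=0; 6 even; l₃=3∈[1,3].
(2·2+1)(2·1+1)(2·3+1) = 105
Δ: 0! 4! 2! / 7! → 1/105
sum: t=0:+1/4 = 1/4
3j²(2 1 3; 0 0 0) = Δ·Π!·Σ² = 3/35  (sign -1)
sum: t=0:+1/48 = 1/48
3j²(2 1 3; -2 1 1) = Δ·Π!·Σ² = 1/105  (sign +1)
combine: 4πI² = 105·3/35·1/105 = 3/35
take √, sign -1: I = -0.08258890

-0.082589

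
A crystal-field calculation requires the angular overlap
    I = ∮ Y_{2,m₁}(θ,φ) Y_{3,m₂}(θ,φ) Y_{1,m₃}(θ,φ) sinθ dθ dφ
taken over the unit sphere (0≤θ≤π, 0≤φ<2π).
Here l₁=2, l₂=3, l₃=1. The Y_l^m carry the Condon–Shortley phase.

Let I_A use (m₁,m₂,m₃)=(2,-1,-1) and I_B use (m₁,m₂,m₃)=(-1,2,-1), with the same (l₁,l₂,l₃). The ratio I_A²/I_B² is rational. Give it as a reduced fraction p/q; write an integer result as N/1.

1/10

l's match ⇒ only the (l;m) 3-j factors differ between A and B.
A: triangle coeff Δ(2,3,1) = 1/105; Σ_t [0,0]: t=0:+1/48 = 1/48; (3j)²=1/105 [(2 3 1; 2 -1 -1)], sign=+1
B: triangle coeff Δ(2,3,1) = 1/105; Σ_t [3,3]: t=3:−1/12 = -1/12; (3j)²=2/21 [(2 3 1; -1 2 -1)], sign=-1
I_A²/I_B² = (1/105)/(2/21) = 1/10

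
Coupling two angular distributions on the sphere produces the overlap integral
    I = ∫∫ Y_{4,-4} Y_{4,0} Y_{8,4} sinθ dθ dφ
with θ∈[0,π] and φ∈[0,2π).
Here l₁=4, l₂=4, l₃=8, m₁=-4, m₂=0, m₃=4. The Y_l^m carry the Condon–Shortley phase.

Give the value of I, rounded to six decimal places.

0.074514

m-sum 0 ✓  L=16 even ✓  0≤8≤8 ✓
Π(2lᵢ+1) = 9×9×17 = 1377
triangle coeff Δ(4,4,8) = 1/218790
Σ_t [0,0]: t=0:+1/331776 = 1/331776
(3j)²=490/21879 [(4 4 8; 0 0 0)], sign=+1
Σ_t [0,0]: t=0:+1/23224320 = 1/23224320
(3j)²=1/442 [(4 4 8; -4 0 4)], sign=+1
⇒ 4πI² = 2205/31603
I = (+1)√(2205/31603/(4π)) = 0.07451354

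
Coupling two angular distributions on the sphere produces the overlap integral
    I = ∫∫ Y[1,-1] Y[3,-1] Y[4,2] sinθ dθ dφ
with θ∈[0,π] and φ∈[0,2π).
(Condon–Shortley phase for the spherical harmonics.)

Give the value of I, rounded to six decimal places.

Rules hold: Σm=0, L=8 even, 2≤4≤4.
N = 3·7·9 = 189
Δ = 0!·2!·6!/9! = 1/252
Racah Σ t=0..0: t=0:+1/36 = 1/36
⇒ 3j(1 3 4; 0 0 0)² = 4/63, sgn +1
Racah Σ t=0..0: t=0:+1/96 = 1/96
⇒ 3j(1 3 4; -1 -1 2)² = 5/84, sgn +1
4πI² = N·(3j₀)²·(3jₘ)² = 5/7
I = +1·√(0.714286/4π) = 0.23841361

0.238414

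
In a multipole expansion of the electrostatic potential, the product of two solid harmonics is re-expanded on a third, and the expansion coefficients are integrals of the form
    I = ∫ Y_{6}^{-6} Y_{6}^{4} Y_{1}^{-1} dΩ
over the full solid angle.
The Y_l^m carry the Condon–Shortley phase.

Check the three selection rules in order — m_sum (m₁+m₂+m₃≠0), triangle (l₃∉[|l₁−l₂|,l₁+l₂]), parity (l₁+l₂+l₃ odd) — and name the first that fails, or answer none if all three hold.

m_sum

azimuthal sum: -6 + 4 − 1 = -3  ✗
0 ≤ 1 ≤ 12 (triangle on l)
L = 6 + 6 + 1 = 13 (odd)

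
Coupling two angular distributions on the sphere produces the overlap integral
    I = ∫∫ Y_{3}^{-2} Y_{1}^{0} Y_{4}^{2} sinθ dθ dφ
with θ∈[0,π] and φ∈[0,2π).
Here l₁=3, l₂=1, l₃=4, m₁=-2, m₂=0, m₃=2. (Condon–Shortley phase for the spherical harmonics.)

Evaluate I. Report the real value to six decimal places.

0.213244

Rules hold: Σm=0, L=8 even, 2≤4≤4.
N = 7·3·9 = 189
Δ = 0!·6!·2!/9! = 1/252
Racah Σ t=0..0: t=0:+1/36 = 1/36
⇒ 3j(3 1 4; 0 0 0)² = 4/63, sgn +1
Racah Σ t=0..0: t=0:+1/120 = 1/120
⇒ 3j(3 1 4; -2 0 2)² = 1/21, sgn +1
4πI² = N·(3j₀)²·(3jₘ)² = 4/7
I = +1·√(0.571429/4π) = 0.21324362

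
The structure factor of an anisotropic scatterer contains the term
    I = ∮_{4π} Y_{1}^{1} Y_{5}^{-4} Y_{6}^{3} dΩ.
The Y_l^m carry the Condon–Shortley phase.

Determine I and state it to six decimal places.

-0.070770

Checks pass: Σm=0; 12 even; l₃=6∈[4,6].
(2·1+1)(2·5+1)(2·6+1) = 429
Δ: 0! 2! 10! / 13! → 1/858
sum: t=0:+1/14400 = 1/14400
3j²(1 5 6; 0 0 0) = Δ·Π!·Σ² = 6/143  (sign +1)
sum: t=0:+1/725760 = 1/725760
3j²(1 5 6; 1 -4 3) = Δ·Π!·Σ² = 1/286  (sign -1)
combine: 4πI² = 429·6/143·1/286 = 9/143
take √, sign -1: I = -0.07076985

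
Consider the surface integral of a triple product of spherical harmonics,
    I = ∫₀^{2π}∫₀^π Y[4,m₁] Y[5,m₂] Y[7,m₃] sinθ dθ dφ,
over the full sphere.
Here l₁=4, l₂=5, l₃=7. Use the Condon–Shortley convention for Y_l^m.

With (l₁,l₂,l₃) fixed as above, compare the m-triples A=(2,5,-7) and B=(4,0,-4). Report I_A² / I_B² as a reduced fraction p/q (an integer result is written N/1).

Same 4,5,7: normalisation and zero-m 3j drop out of the ratio.
A: Δ: 2! 6! 8! / 17! → 1/6126120; sum: t=2:+1/58060800 = 1/58060800; 3j²(4 5 7; 2 5 -7) = Δ·Π!·Σ² = 3/136  (sign +1)
B: Δ: 2! 6! 8! / 17! → 1/6126120; sum: t=0:+1/1036800 = 1/1036800; 3j²(4 5 7; 4 0 -4) = Δ·Π!·Σ² = 14/663  (sign -1)
I_A²/I_B² = (3/136)/(14/663) = 117/112

117/112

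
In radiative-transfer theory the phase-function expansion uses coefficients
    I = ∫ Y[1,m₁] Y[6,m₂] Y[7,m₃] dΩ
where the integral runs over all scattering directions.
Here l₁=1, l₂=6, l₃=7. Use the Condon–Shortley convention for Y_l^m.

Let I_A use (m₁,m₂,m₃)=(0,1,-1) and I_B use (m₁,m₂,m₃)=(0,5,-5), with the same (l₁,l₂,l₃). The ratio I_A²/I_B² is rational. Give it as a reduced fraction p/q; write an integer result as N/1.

Same 1,6,7: normalisation and zero-m 3j drop out of the ratio.
A: Δ: 0! 2! 12! / 15! → 1/1365; sum: t=0:+1/604800 = 1/604800; 3j²(1 6 7; 0 1 -1) = Δ·Π!·Σ² = 16/455  (sign +1)
B: Δ: 0! 2! 12! / 15! → 1/1365; sum: t=0:+1/39916800 = 1/39916800; 3j²(1 6 7; 0 5 -5) = Δ·Π!·Σ² = 8/455  (sign +1)
I_A²/I_B² = (16/455)/(8/455) = 2/1

2/1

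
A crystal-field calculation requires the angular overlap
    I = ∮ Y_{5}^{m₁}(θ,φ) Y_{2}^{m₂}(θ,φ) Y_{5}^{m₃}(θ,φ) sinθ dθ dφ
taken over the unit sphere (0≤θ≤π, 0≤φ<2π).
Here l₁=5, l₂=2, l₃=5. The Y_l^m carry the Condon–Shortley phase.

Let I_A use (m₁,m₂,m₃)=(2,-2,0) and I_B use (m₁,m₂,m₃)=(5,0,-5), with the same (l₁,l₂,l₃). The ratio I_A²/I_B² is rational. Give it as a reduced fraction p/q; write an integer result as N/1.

28/45

Shared (l₁,l₂,l₃)=(5,2,5): N and (l;000)² cancel in I_A²/I_B².
A: Δ = 2!·8!·2!/13! = 1/38610; Racah Σ t=0..0: t=0:+1/2880 = 1/2880; ⇒ 3j(5 2 5; 2 -2 0)² = 14/429, sgn -1
B: Δ = 2!·8!·2!/13! = 1/38610; Racah Σ t=0..0: t=0:+1/161280 = 1/161280; ⇒ 3j(5 2 5; 5 0 -5)² = 15/286, sgn +1
I_A²/I_B² = (14/429)/(15/286) = 28/45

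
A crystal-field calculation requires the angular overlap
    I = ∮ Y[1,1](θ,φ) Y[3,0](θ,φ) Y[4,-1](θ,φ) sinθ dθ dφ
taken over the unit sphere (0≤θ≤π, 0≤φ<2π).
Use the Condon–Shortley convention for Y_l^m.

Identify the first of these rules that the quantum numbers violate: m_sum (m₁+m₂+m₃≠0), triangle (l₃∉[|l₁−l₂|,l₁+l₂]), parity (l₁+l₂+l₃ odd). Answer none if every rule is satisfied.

none

azimuthal sum: 1 + 0 − 1 = 0  ✓
2 ≤ 4 ≤ 4 (triangle on l)  ✓
L = 1 + 3 + 4 = 8 (even)  ✓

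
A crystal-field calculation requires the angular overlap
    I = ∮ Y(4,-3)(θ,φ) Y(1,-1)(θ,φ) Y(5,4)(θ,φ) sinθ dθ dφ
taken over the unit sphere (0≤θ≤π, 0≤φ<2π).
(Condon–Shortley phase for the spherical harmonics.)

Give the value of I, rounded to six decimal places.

Checks pass: Σm=0; 10 even; l₃=5∈[3,5].
(2·4+1)(2·1+1)(2·5+1) = 297
Δ: 0! 8! 2! / 11! → 1/495
sum: t=0:+1/576 = 1/576
3j²(4 1 5; 0 0 0) = Δ·Π!·Σ² = 5/99  (sign -1)
sum: t=0:+1/10080 = 1/10080
3j²(4 1 5; -3 -1 4) = Δ·Π!·Σ² = 4/55  (sign -1)
combine: 4πI² = 297·5/99·4/55 = 12/11
take √, sign +1: I = 0.29463840

0.294638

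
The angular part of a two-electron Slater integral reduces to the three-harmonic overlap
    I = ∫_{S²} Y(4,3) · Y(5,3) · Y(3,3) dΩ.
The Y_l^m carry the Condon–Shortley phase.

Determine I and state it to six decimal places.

m-sum = 3 + 3 + 3 = 9 ≠ 0 ⇒ I = 0

0.000000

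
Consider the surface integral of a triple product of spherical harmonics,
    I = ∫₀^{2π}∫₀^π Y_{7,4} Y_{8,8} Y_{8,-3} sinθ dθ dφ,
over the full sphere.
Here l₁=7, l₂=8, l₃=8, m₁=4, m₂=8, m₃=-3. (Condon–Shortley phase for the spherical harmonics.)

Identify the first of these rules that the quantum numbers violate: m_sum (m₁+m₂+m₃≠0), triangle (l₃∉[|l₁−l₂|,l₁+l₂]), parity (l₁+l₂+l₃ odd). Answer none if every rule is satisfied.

m_sum

Σmᵢ = 9  ✗
l₃∈[|l₁−l₂|,l₁+l₂]=[1,15], have l₃=8
Σlᵢ = 23 ⇒ odd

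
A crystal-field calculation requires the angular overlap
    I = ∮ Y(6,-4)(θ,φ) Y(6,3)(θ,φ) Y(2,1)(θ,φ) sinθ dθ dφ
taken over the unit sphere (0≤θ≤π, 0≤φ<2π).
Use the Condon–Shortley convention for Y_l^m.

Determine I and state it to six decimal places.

0.179515

Checks pass: Σm=0; 14 even; l₃=2∈[0,12].
(2·6+1)(2·6+1)(2·2+1) = 845
Δ: 10! 2! 2! / 15! → 1/90090
sum: t=4:+1/69120 t=5:−1/14400 t=6:+1/69120 = -7/172800
3j²(6 6 2; 0 0 0) = Δ·Π!·Σ² = 14/715  (sign -1)
sum: t=8:+1/161280 t=9:−1/725760 = 1/207360
3j²(6 6 2; -4 3 1) = Δ·Π!·Σ² = 7/286  (sign -1)
combine: 4πI² = 845·14/715·7/286 = 49/121
take √, sign +1: I = 0.17951487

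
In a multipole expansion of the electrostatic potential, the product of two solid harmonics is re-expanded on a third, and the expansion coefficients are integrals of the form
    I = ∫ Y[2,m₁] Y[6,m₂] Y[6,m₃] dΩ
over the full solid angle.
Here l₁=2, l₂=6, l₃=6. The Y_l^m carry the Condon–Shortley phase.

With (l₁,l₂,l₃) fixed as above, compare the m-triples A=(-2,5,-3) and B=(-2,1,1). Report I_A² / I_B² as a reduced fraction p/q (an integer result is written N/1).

Shared (l₁,l₂,l₃)=(2,6,6): N and (l;000)² cancel in I_A²/I_B².
A: Δ = 2!·2!·10!/15! = 1/90090; Racah Σ t=2..2: t=2:+1/1451520 = 1/1451520; ⇒ 3j(2 6 6; -2 5 -3)² = 1/91, sgn -1
B: Δ = 2!·2!·10!/15! = 1/90090; Racah Σ t=2..2: t=2:+1/57600 = 1/57600; ⇒ 3j(2 6 6; -2 1 1)² = 21/715, sgn -1
I_A²/I_B² = (1/91)/(21/715) = 55/147

55/147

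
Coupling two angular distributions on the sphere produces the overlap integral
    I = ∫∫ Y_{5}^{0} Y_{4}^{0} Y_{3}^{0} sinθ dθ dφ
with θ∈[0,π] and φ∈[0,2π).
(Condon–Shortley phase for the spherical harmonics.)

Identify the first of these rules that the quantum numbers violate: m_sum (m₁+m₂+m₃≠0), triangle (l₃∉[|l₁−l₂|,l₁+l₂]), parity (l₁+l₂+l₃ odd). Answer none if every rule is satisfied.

none

Σmᵢ = 0  ✓
l₃∈[|l₁−l₂|,l₁+l₂]=[1,9], have l₃=3  ✓
Σlᵢ = 12 ⇒ even  ✓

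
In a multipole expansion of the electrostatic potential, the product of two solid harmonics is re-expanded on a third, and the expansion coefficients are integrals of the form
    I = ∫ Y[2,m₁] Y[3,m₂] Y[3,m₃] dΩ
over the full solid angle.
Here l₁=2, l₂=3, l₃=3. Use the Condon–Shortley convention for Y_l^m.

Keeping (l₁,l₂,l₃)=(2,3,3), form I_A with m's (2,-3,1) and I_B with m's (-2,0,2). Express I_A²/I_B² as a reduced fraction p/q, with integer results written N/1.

1/2

Shared (l₁,l₂,l₃)=(2,3,3): N and (l;000)² cancel in I_A²/I_B².
A: Δ = 2!·2!·4!/9! = 1/3780; Racah Σ t=0..0: t=0:+1/96 = 1/96; ⇒ 3j(2 3 3; 2 -3 1)² = 1/42, sgn +1
B: Δ = 2!·2!·4!/9! = 1/3780; Racah Σ t=2..2: t=2:+1/24 = 1/24; ⇒ 3j(2 3 3; -2 0 2)² = 1/21, sgn -1
I_A²/I_B² = (1/42)/(1/21) = 1/2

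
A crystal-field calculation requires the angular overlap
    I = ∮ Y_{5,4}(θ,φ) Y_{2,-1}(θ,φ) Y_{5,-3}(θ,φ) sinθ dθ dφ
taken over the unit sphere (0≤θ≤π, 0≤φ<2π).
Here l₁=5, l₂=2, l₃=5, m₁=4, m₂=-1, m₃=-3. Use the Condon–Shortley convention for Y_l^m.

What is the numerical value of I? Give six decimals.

0.196098

Checks pass: Σm=0; 12 even; l₃=5∈[3,7].
(2·5+1)(2·2+1)(2·5+1) = 605
Δ: 2! 8! 2! / 13! → 1/38610
sum: t=0:+1/2880 t=1:−1/576 t=2:+1/2880 = -1/960
3j²(5 2 5; 0 0 0) = Δ·Π!·Σ² = 10/429  (sign +1)
sum: t=0:+1/10080 t=1:−1/80640 = 1/11520
3j²(5 2 5; 4 -1 -3) = Δ·Π!·Σ² = 49/1430  (sign +1)
combine: 4πI² = 605·10/429·49/1430 = 245/507
take √, sign +1: I = 0.19609844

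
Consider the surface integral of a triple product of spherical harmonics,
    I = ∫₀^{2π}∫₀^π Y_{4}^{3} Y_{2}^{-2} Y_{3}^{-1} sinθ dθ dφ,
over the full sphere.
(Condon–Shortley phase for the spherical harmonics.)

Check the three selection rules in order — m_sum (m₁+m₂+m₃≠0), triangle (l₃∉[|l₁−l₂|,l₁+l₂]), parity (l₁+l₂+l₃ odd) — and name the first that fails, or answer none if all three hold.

m₁+m₂+m₃ = 3 − 2 − 1 = 0  ✓
triangle: |4−2|=2 ≤ l₃=3 ≤ 4+2=6  ✓
parity: l₁+l₂+l₃ = 9 is odd  ✗

parity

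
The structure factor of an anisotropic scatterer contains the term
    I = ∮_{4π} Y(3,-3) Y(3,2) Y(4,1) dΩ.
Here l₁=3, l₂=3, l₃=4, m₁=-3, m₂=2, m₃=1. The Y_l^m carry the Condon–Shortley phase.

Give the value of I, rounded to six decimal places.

0.140463

Checks pass: Σm=0; 10 even; l₃=4∈[0,6].
(2·3+1)(2·3+1)(2·4+1) = 441
Δ: 2! 4! 4! / 11! → 1/34650
sum: t=0:+1/72 t=1:−1/16 t=2:+1/72 = -5/144
3j²(3 3 4; 0 0 0) = Δ·Π!·Σ² = 2/77  (sign -1)
sum: t=2:+1/288 = 1/288
3j²(3 3 4; -3 2 1) = Δ·Π!·Σ² = 5/231  (sign -1)
combine: 4πI² = 441·2/77·5/231 = 30/121
take √, sign +1: I = 0.14046335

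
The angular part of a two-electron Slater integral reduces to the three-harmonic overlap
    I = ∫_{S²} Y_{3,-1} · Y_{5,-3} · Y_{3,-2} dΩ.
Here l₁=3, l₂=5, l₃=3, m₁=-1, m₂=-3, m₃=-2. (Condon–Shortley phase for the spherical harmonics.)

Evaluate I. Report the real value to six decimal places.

0.000000

Σmᵢ = -6 ≠ 0, so the φ-integral vanishes; I = 0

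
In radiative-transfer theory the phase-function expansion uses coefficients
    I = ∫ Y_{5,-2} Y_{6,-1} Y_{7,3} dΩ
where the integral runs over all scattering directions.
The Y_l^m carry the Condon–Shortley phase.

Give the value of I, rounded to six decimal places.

m-sum 0 ✓  L=18 even ✓  1≤7≤11 ✓
Π(2lᵢ+1) = 11×13×15 = 2145
triangle coeff Δ(5,6,7) = 1/174594420
Σ_t [0,4]: t=0:+1/4147200 t=1:−1/207360 t=2:+1/82944 t=3:−1/207360 t=4:+1/4147200 = 1/345600
(3j)²=420/46189 [(5 6 7; 0 0 0)], sign=-1
Σ_t [1,4]: t=1:−1/2488320 t=2:+1/345600 t=3:−1/414720 t=4:+1/4354560 = 1/3225600
(3j)²=81/92378 [(5 6 7; -2 -1 3)], sign=+1
⇒ 4πI² = 255150/14919047
I = (-1)√(255150/14919047/(4π)) = -0.03689116

-0.036891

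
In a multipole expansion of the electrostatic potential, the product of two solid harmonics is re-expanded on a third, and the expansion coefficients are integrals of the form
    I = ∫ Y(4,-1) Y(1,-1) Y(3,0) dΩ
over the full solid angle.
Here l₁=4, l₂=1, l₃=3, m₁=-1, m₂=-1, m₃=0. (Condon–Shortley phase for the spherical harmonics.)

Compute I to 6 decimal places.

m-sum = -1 − 1 + 0 = -2 ≠ 0 ⇒ I = 0

0.000000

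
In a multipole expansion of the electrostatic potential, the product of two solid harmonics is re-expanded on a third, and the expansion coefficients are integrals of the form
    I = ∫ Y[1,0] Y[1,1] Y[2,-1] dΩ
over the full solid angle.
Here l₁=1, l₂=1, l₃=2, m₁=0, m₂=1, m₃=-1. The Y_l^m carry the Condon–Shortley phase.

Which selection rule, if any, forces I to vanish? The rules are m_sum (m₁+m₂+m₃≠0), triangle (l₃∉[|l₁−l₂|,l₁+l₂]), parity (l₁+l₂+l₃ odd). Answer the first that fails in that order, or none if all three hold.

m₁+m₂+m₃ = 0 + 1 − 1 = 0  ✓
triangle: |1−1|=0 ≤ l₃=2 ≤ 1+1=2  ✓
parity: l₁+l₂+l₃ = 4 is even  ✓

none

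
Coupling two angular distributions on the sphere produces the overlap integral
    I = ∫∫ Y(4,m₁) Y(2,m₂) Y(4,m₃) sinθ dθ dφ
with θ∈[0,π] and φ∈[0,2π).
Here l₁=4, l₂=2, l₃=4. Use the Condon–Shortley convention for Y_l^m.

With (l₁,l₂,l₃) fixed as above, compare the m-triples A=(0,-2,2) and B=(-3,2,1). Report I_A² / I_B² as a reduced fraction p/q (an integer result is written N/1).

l's match ⇒ only the (l;m) 3-j factors differ between A and B.
A: triangle coeff Δ(4,2,4) = 1/13860; Σ_t [0,0]: t=0:+1/192 = 1/192; (3j)²=3/77 [(4 2 4; 0 -2 2)], sign=+1
B: triangle coeff Δ(4,2,4) = 1/13860; Σ_t [2,2]: t=2:+1/480 = 1/480; (3j)²=3/110 [(4 2 4; -3 2 1)], sign=-1
I_A²/I_B² = (3/77)/(3/110) = 10/7

10/7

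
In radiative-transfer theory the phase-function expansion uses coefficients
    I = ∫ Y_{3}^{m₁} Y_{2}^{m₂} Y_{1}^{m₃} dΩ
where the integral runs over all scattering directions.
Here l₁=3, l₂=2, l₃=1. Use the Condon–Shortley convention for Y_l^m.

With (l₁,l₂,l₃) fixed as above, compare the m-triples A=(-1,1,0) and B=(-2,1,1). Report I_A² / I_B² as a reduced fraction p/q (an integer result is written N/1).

4/5

Shared (l₁,l₂,l₃)=(3,2,1): N and (l;000)² cancel in I_A²/I_B².
A: Δ = 4!·2!·0!/7! = 1/105; Racah Σ t=3..3: t=3:−1/6 = -1/6; ⇒ 3j(3 2 1; -1 1 0)² = 8/105, sgn +1
B: Δ = 4!·2!·0!/7! = 1/105; Racah Σ t=3..3: t=3:−1/12 = -1/12; ⇒ 3j(3 2 1; -2 1 1)² = 2/21, sgn -1
I_A²/I_B² = (8/105)/(2/21) = 4/5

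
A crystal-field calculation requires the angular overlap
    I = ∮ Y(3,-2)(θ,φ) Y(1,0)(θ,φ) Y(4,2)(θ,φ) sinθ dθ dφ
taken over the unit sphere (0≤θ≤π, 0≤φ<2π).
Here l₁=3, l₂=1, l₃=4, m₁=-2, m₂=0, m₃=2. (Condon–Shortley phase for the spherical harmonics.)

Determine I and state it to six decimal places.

0.213244

m-sum 0 ✓  L=8 even ✓  2≤4≤4 ✓
Π(2lᵢ+1) = 7×3×9 = 189
triangle coeff Δ(3,1,4) = 1/252
Σ_t [0,0]: t=0:+1/36 = 1/36
(3j)²=4/63 [(3 1 4; 0 0 0)], sign=+1
Σ_t [0,0]: t=0:+1/120 = 1/120
(3j)²=1/21 [(3 1 4; -2 0 2)], sign=+1
⇒ 4πI² = 4/7
I = (+1)√(4/7/(4π)) = 0.21324362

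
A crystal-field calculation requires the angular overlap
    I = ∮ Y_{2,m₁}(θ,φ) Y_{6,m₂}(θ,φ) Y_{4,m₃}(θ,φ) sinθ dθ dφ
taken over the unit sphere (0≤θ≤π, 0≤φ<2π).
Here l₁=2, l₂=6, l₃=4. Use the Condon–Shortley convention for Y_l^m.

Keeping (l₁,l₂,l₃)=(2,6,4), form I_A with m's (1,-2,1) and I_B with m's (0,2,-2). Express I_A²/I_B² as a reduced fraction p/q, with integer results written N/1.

4/3

Shared (l₁,l₂,l₃)=(2,6,4): N and (l;000)² cancel in I_A²/I_B².
A: Δ = 4!·0!·8!/13! = 1/6435; Racah Σ t=1..1: t=1:−1/4320 = -1/4320; ⇒ 3j(2 6 4; 1 -2 1)² = 224/6435, sgn +1
B: Δ = 4!·0!·8!/13! = 1/6435; Racah Σ t=2..2: t=2:+1/5760 = 1/5760; ⇒ 3j(2 6 4; 0 2 -2)² = 56/2145, sgn +1
I_A²/I_B² = (224/6435)/(56/2145) = 4/3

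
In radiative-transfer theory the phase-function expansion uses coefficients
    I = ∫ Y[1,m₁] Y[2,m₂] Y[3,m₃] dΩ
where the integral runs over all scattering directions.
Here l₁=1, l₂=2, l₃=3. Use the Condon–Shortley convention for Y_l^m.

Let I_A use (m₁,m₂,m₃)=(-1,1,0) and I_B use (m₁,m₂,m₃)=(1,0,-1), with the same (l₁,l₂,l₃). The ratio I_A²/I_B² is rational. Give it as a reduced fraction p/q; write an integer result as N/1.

1/2

l's match ⇒ only the (l;m) 3-j factors differ between A and B.
A: triangle coeff Δ(1,2,3) = 1/105; Σ_t [0,0]: t=0:+1/12 = 1/12; (3j)²=1/35 [(1 2 3; -1 1 0)], sign=-1
B: triangle coeff Δ(1,2,3) = 1/105; Σ_t [0,0]: t=0:+1/8 = 1/8; (3j)²=2/35 [(1 2 3; 1 0 -1)], sign=+1
I_A²/I_B² = (1/35)/(2/35) = 1/2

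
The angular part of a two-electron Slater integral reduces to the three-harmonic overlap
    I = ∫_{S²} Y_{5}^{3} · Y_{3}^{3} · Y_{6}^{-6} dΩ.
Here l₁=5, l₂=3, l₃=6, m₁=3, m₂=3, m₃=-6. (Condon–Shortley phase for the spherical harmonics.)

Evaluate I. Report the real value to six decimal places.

-0.119512

Checks pass: Σm=0; 14 even; l₃=6∈[2,8].
(2·5+1)(2·3+1)(2·6+1) = 1001
Δ: 2! 8! 4! / 15! → 1/675675
sum: t=0:+1/8640 t=1:−1/2304 t=2:+1/8640 = -7/34560
3j²(5 3 6; 0 0 0) = Δ·Π!·Σ² = 7/429  (sign -1)
sum: t=2:+1/1935360 = 1/1935360
3j²(5 3 6; 3 3 -6) = Δ·Π!·Σ² = 1/91  (sign +1)
combine: 4πI² = 1001·7/429·1/91 = 7/39
take √, sign -1: I = -0.11951207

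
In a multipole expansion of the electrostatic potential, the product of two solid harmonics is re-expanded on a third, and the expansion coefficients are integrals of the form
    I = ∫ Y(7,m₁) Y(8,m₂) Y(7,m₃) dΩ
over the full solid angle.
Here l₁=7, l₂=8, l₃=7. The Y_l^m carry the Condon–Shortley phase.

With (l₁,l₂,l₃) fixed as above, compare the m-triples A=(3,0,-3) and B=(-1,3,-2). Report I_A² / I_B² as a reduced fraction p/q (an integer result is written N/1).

l's match ⇒ only the (l;m) 3-j factors differ between A and B.
A: triangle coeff Δ(7,8,7) = 1/22086194130; Σ_t [0,4]: t=0:+1/78033715200 t=1:−1/914457600 t=2:+1/99532800 t=3:−1/62208000 t=4:+1/238878720 = -3421/1170505728000; (3j)²=96721/20281170 [(7 8 7; 3 0 -3)], sign=-1
B: triangle coeff Δ(7,8,7) = 1/22086194130; Σ_t [3,8]: t=3:−1/3483648000 t=4:+1/139345920 t=5:−1/37324800 t=6:+1/49766400 t=7:−1/348364800 t=8:+1/20901888000 = -11/4180377600; (3j)²=550/289731 [(7 8 7; -1 3 -2)], sign=+1
I_A²/I_B² = (96721/20281170)/(550/289731) = 96721/38500

96721/38500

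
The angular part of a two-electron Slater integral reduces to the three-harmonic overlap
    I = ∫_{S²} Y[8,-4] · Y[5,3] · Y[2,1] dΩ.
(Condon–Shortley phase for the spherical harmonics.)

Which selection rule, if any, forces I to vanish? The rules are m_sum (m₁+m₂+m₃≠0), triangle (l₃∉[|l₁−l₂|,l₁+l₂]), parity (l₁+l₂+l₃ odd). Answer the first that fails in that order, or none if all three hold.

m₁+m₂+m₃ = -4 + 3 + 1 = 0  ✓
triangle: |8−5|=3 ≤ l₃=2 ≤ 8+5=13  ✗
parity: l₁+l₂+l₃ = 15 is odd

triangle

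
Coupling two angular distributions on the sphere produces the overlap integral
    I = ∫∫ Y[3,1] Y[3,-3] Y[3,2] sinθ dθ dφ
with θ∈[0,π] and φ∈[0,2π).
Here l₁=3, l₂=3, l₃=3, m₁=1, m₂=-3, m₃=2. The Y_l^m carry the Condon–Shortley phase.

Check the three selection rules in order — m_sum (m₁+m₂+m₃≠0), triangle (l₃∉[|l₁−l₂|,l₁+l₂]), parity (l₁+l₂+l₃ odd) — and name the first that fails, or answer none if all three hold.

m₁+m₂+m₃ = 1 − 3 + 2 = 0  ✓
triangle: |3−3|=0 ≤ l₃=3 ≤ 3+3=6  ✓
parity: l₁+l₂+l₃ = 9 is odd  ✗

parity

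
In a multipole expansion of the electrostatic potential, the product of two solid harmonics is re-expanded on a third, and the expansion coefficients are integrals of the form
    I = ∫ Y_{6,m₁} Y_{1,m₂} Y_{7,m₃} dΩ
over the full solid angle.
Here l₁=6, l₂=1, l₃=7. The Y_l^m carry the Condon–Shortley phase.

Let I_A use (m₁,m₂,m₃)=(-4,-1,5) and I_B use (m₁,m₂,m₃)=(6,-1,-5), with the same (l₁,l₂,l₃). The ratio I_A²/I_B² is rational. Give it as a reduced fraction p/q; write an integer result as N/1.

Shared (l₁,l₂,l₃)=(6,1,7): N and (l;000)² cancel in I_A²/I_B².
A: Δ = 0!·12!·2!/15! = 1/1365; Racah Σ t=0..0: t=0:+1/14515200 = 1/14515200; ⇒ 3j(6 1 7; -4 -1 5)² = 22/455, sgn +1
B: Δ = 0!·12!·2!/15! = 1/1365; Racah Σ t=0..0: t=0:+1/958003200 = 1/958003200; ⇒ 3j(6 1 7; 6 -1 -5)² = 1/1365, sgn +1
I_A²/I_B² = (22/455)/(1/1365) = 66/1

66/1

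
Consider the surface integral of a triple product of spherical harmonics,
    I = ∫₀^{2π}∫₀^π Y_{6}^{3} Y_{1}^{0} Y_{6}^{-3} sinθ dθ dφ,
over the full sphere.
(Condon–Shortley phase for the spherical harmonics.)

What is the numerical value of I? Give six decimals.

0.000000

L=13 odd ⇒ parity kills the (l;000) factor ⇒ I = 0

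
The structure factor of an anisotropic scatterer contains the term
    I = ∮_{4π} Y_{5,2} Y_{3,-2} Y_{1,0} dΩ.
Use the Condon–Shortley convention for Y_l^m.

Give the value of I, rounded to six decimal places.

0.000000

l₃=1 ∉ [2,8] — triangle fails ⇒ I = 0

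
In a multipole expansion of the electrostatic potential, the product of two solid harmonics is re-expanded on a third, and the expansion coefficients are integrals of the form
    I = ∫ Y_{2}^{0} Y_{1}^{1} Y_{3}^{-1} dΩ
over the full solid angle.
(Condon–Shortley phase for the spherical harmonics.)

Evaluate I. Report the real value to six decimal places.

Checks pass: Σm=0; 6 even; l₃=3∈[1,3].
(2·2+1)(2·1+1)(2·3+1) = 105
Δ: 0! 4! 2! / 7! → 1/105
sum: t=0:+1/4 = 1/4
3j²(2 1 3; 0 0 0) = Δ·Π!·Σ² = 3/35  (sign -1)
sum: t=0:+1/8 = 1/8
3j²(2 1 3; 0 1 -1) = Δ·Π!·Σ² = 2/35  (sign +1)
combine: 4πI² = 105·3/35·2/35 = 18/35
take √, sign -1: I = -0.20230066

-0.202301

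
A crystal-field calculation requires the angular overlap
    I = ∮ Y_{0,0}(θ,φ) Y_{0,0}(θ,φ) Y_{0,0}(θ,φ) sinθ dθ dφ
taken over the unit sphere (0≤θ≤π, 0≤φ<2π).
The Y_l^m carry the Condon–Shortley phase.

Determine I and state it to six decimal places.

m-sum 0 ✓  L=0 even ✓  0≤0≤0 ✓
Π(2lᵢ+1) = 1×1×1 = 1
triangle coeff Δ(0,0,0) = 1/1
Σ_t [0,0]: t=0:+1/1 = 1/1
(3j)²=1/1 [(0 0 0; 0 0 0)], sign=+1
(m-triple is (0,0,0) — same symbol as above.)
⇒ 4πI² = 1/1
I = (+1)√(1/1/(4π)) = 0.28209479

0.282095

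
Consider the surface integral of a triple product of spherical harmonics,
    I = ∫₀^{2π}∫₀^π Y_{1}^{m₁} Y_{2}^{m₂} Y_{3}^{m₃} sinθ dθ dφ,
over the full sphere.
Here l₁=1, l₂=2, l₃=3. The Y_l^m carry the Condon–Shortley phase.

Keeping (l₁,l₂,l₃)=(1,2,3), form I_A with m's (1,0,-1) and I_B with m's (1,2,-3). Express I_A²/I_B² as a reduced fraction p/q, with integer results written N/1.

Same 1,2,3: normalisation and zero-m 3j drop out of the ratio.
A: Δ: 0! 2! 4! / 7! → 1/105; sum: t=0:+1/8 = 1/8; 3j²(1 2 3; 1 0 -1) = Δ·Π!·Σ² = 2/35  (sign +1)
B: Δ: 0! 2! 4! / 7! → 1/105; sum: t=0:+1/48 = 1/48; 3j²(1 2 3; 1 2 -3) = Δ·Π!·Σ² = 1/7  (sign +1)
I_A²/I_B² = (2/35)/(1/7) = 2/5

2/5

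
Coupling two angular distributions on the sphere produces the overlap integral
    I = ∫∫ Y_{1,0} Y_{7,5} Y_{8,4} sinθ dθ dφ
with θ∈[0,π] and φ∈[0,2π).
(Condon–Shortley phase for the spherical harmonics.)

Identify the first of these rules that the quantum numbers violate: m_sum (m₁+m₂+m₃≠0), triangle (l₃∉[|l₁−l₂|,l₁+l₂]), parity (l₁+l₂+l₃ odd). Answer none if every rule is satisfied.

m_sum

azimuthal sum: 0 + 5 + 4 = 9  ✗
6 ≤ 8 ≤ 8 (triangle on l)
L = 1 + 7 + 8 = 16 (even)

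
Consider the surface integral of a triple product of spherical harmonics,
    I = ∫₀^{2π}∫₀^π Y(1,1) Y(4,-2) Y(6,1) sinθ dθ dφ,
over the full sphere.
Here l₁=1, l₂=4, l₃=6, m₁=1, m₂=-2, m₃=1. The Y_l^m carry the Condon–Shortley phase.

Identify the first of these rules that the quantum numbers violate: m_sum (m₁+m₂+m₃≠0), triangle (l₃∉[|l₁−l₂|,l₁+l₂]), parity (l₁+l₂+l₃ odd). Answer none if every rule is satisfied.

triangle

Σmᵢ = 0  ✓
l₃∈[|l₁−l₂|,l₁+l₂]=[3,5], have l₃=6  ✗
Σlᵢ = 11 ⇒ odd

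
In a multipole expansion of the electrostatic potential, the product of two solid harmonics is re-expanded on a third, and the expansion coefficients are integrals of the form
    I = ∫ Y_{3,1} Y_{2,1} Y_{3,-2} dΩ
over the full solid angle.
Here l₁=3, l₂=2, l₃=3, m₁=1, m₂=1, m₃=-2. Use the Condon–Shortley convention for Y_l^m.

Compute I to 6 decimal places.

0.162868

m-sum 0 ✓  L=8 even ✓  1≤3≤5 ✓
Π(2lᵢ+1) = 7×5×7 = 245
triangle coeff Δ(3,2,3) = 1/3780
Σ_t [0,2]: t=0:+1/24 t=1:−1/4 t=2:+1/24 = -1/6
(3j)²=4/105 [(3 2 3; 0 0 0)], sign=+1
Σ_t [1,2]: t=1:−1/12 t=2:+1/48 = -1/16
(3j)²=1/28 [(3 2 3; 1 1 -2)], sign=+1
⇒ 4πI² = 1/3
I = (+1)√(1/3/(4π)) = 0.16286750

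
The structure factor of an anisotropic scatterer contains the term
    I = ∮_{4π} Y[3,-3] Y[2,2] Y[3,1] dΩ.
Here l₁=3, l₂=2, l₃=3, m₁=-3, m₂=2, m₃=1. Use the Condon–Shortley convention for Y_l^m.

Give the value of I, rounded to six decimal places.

m-sum 0 ✓  L=8 even ✓  1≤3≤5 ✓
Π(2lᵢ+1) = 7×5×7 = 245
triangle coeff Δ(3,2,3) = 1/3780
Σ_t [0,2]: t=0:+1/24 t=1:−1/4 t=2:+1/24 = -1/6
(3j)²=4/105 [(3 2 3; 0 0 0)], sign=+1
Σ_t [2,2]: t=2:+1/96 = 1/96
(3j)²=1/42 [(3 2 3; -3 2 1)], sign=+1
⇒ 4πI² = 2/9
I = (+1)√(2/9/(4π)) = 0.13298076

0.132981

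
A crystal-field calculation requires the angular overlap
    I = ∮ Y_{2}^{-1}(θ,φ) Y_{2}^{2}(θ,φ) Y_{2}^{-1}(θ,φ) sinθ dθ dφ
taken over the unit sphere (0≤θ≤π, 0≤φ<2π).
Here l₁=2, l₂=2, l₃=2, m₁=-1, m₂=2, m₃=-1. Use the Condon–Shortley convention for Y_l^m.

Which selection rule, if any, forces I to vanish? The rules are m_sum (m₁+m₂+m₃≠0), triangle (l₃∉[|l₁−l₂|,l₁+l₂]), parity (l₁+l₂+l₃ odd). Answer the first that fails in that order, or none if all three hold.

Σmᵢ = 0  ✓
l₃∈[|l₁−l₂|,l₁+l₂]=[0,4], have l₃=2  ✓
Σlᵢ = 6 ⇒ even  ✓

none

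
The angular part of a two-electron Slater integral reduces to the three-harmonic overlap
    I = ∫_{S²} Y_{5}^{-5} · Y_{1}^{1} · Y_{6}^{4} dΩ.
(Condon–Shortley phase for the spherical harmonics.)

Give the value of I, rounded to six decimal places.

m-sum 0 ✓  L=12 even ✓  4≤6≤6 ✓
Π(2lᵢ+1) = 11×3×13 = 429
triangle coeff Δ(5,1,6) = 1/858
Σ_t [0,0]: t=0:+1/14400 = 1/14400
(3j)²=6/143 [(5 1 6; 0 0 0)], sign=+1
Σ_t [0,0]: t=0:+1/7257600 = 1/7257600
(3j)²=1/858 [(5 1 6; -5 1 4)], sign=+1
⇒ 4πI² = 3/143
I = (+1)√(3/143/(4π)) = 0.04085899

0.040859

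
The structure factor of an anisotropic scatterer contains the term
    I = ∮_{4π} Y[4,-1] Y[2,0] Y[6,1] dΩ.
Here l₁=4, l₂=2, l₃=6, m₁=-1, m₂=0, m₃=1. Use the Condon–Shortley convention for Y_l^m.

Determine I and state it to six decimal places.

-0.230476

m-sum 0 ✓  L=12 even ✓  2≤6≤6 ✓
Π(2lᵢ+1) = 9×5×13 = 585
triangle coeff Δ(4,2,6) = 1/6435
Σ_t [0,0]: t=0:+1/2304 = 1/2304
(3j)²=5/143 [(4 2 6; 0 0 0)], sign=+1
Σ_t [0,0]: t=0:+1/2880 = 1/2880
(3j)²=14/429 [(4 2 6; -1 0 1)], sign=-1
⇒ 4πI² = 1050/1573
I = (-1)√(1050/1573/(4π)) = -0.23047581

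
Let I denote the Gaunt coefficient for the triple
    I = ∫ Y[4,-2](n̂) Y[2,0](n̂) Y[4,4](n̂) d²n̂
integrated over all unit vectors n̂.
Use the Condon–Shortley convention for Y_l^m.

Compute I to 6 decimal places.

Σmᵢ = 2 ≠ 0, so the φ-integral vanishes; I = 0

0.000000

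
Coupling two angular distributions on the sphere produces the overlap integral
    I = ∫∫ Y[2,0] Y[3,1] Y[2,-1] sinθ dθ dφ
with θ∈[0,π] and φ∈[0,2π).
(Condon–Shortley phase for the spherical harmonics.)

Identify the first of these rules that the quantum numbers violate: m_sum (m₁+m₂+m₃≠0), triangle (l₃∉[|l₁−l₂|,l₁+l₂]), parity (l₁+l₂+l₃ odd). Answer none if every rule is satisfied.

Σmᵢ = 0  ✓
l₃∈[|l₁−l₂|,l₁+l₂]=[1,5], have l₃=2  ✓
Σlᵢ = 7 ⇒ odd  ✗

parity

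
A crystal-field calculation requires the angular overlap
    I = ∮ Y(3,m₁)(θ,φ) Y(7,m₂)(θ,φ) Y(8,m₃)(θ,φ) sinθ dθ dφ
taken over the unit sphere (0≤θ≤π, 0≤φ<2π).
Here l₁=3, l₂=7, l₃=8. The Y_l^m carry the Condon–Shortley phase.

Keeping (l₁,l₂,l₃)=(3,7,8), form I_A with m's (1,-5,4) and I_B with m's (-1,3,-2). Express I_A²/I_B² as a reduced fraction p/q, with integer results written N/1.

90601/33640

l's match ⇒ only the (l;m) 3-j factors differ between A and B.
A: triangle coeff Δ(3,7,8) = 1/5290740; Σ_t [0,2]: t=0:+1/58060800 t=1:−1/239500800 t=2:+1/22992076800 = 43/3284582400; (3j)²=12943/755820 [(3 7 8; 1 -5 4)], sign=+1
B: triangle coeff Δ(3,7,8) = 1/5290740; Σ_t [0,2]: t=0:+1/348364800 t=1:−1/13063680 t=2:+1/7741440 = 29/522547200; (3j)²=1682/264537 [(3 7 8; -1 3 -2)], sign=+1
I_A²/I_B² = (12943/755820)/(1682/264537) = 90601/33640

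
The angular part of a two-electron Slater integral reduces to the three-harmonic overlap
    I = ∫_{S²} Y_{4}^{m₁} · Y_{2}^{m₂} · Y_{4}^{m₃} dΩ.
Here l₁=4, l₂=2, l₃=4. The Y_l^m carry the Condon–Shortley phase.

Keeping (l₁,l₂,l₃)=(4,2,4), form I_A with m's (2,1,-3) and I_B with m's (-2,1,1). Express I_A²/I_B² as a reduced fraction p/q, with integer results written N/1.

175/81

Shared (l₁,l₂,l₃)=(4,2,4): N and (l;000)² cancel in I_A²/I_B².
A: Δ = 2!·6!·2!/11! = 1/13860; Racah Σ t=1..2: t=1:−1/240 t=2:+1/1440 = -1/288; ⇒ 3j(4 2 4; 2 1 -3)² = 5/132, sgn +1
B: Δ = 2!·6!·2!/11! = 1/13860; Racah Σ t=1..2: t=1:−1/240 t=2:+1/96 = 1/160; ⇒ 3j(4 2 4; -2 1 1)² = 27/1540, sgn -1
I_A²/I_B² = (5/132)/(27/1540) = 175/81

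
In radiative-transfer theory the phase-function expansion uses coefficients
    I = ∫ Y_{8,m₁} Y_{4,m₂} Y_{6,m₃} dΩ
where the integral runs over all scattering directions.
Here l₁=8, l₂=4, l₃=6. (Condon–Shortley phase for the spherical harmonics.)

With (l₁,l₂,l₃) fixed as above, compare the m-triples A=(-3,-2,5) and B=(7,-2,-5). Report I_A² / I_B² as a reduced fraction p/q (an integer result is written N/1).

Same 8,4,6: normalisation and zero-m 3j drop out of the ratio.
A: Δ: 6! 10! 2! / 19! → 1/23279256; sum: t=1:−1/435456000 t=2:+1/34836480 = 23/870912000; 3j²(8 4 6; -3 -2 5) = Δ·Π!·Σ² = 5819/705432  (sign -1)
B: Δ: 6! 10! 2! / 19! → 1/23279256; sum: t=0:+1/522547200 t=1:−1/435456000 = -1/2612736000; 3j²(8 4 6; 7 -2 -5) = Δ·Π!·Σ² = 11/23256  (sign +1)
I_A²/I_B² = (5819/705432)/(11/23256) = 1587/91

1587/91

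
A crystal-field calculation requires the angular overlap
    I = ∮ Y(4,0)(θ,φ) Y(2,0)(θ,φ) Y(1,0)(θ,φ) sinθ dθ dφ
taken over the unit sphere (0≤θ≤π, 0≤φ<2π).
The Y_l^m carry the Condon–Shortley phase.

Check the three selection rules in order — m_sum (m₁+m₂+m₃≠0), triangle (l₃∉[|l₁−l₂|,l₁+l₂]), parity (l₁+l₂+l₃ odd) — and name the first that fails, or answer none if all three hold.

triangle

Σmᵢ = 0  ✓
l₃∈[|l₁−l₂|,l₁+l₂]=[2,6], have l₃=1  ✗
Σlᵢ = 7 ⇒ odd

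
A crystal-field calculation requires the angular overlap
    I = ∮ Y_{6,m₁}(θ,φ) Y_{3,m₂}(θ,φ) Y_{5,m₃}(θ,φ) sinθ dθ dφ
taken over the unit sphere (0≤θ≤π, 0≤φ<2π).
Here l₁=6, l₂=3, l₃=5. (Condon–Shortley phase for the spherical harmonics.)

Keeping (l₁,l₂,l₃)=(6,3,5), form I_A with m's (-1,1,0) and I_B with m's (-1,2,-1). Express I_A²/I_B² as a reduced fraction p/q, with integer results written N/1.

l's match ⇒ only the (l;m) 3-j factors differ between A and B.
A: triangle coeff Δ(6,3,5) = 1/675675; Σ_t [2,4]: t=2:+1/5760 t=3:−1/3456 t=4:+1/34560 = -1/11520; (3j)²=2/429 [(6 3 5; -1 1 0)], sign=+1
B: triangle coeff Δ(6,3,5) = 1/675675; Σ_t [3,4]: t=3:−1/6912 t=4:+1/17280 = -1/11520; (3j)²=2/143 [(6 3 5; -1 2 -1)], sign=-1
I_A²/I_B² = (2/429)/(2/143) = 1/3

1/3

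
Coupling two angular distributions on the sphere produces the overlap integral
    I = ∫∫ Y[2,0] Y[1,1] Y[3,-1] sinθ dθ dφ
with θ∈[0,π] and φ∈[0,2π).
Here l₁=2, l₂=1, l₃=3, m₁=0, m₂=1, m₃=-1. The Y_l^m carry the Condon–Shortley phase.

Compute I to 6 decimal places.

-0.202301

Checks pass: Σm=0; 6 even; l₃=3∈[1,3].
(2·2+1)(2·1+1)(2·3+1) = 105
Δ: 0! 4! 2! / 7! → 1/105
sum: t=0:+1/4 = 1/4
3j²(2 1 3; 0 0 0) = Δ·Π!·Σ² = 3/35  (sign -1)
sum: t=0:+1/8 = 1/8
3j²(2 1 3; 0 1 -1) = Δ·Π!·Σ² = 2/35  (sign +1)
combine: 4πI² = 105·3/35·2/35 = 18/35
take √, sign -1: I = -0.20230066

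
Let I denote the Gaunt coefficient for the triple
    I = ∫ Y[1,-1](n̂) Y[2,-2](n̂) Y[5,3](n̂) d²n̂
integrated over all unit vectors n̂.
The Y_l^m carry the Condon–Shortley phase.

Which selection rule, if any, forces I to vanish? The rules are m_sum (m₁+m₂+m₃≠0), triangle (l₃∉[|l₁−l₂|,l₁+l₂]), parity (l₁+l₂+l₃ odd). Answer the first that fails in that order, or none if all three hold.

triangle

azimuthal sum: -1 − 2 + 3 = 0  ✓
1 ≤ 5 ≤ 3 (triangle on l)  ✗
L = 1 + 2 + 5 = 8 (even)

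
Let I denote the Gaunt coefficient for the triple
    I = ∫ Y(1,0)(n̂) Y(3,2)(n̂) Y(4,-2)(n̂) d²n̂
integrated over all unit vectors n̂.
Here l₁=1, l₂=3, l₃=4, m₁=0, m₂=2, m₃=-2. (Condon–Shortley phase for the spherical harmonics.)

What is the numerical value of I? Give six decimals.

Checks pass: Σm=0; 8 even; l₃=4∈[2,4].
(2·1+1)(2·3+1)(2·4+1) = 189
Δ: 0! 2! 6! / 9! → 1/252
sum: t=0:+1/36 = 1/36
3j²(1 3 4; 0 0 0) = Δ·Π!·Σ² = 4/63  (sign +1)
sum: t=0:+1/120 = 1/120
3j²(1 3 4; 0 2 -2) = Δ·Π!·Σ² = 1/21  (sign +1)
combine: 4πI² = 189·4/63·1/21 = 4/7
take √, sign +1: I = 0.21324362

0.213244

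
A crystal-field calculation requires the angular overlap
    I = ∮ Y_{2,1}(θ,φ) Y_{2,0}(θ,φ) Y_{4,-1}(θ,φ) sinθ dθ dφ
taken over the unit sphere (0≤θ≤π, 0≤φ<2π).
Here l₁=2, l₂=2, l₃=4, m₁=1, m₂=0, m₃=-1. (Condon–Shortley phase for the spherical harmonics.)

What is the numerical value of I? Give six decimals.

-0.220728

m-sum 0 ✓  L=8 even ✓  0≤4≤4 ✓
Π(2lᵢ+1) = 5×5×9 = 225
triangle coeff Δ(2,2,4) = 1/630
Σ_t [0,0]: t=0:+1/16 = 1/16
(3j)²=2/35 [(2 2 4; 0 0 0)], sign=+1
Σ_t [0,0]: t=0:+1/24 = 1/24
(3j)²=1/21 [(2 2 4; 1 0 -1)], sign=-1
⇒ 4πI² = 30/49
I = (-1)√(30/49/(4π)) = -0.22072812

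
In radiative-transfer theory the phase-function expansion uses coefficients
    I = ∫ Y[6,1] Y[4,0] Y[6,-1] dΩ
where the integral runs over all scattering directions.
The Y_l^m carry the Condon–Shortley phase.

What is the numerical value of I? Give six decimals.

Rules hold: Σm=0, L=16 even, 2≤6≤10.
N = 13·9·13 = 1521
Δ = 4!·8!·4!/17! = 1/15315300
Racah Σ t=0..4: t=0:+1/829440 t=1:−1/25920 t=2:+1/9216 t=3:−1/25920 t=4:+1/829440 = 7/207360
⇒ 3j(6 4 6; 0 0 0)² = 28/2431, sgn +1
Racah Σ t=0..4: t=0:+1/414720 t=1:−1/20736 t=2:+1/11520 t=3:−1/51840 t=4:+1/2903040 = 1/45360
⇒ 3j(6 4 6; 1 0 -1)² = 1024/153153, sgn -1
4πI² = N·(3j₀)²·(3jₘ)² = 4096/34969
I = -1·√(0.117132/4π) = -0.09654581

-0.096546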